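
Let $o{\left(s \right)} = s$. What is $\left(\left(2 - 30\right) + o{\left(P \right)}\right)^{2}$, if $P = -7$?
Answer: $1225$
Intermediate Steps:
$\left(\left(2 - 30\right) + o{\left(P \right)}\right)^{2} = \left(\left(2 - 30\right) - 7\right)^{2} = \left(-28 - 7\right)^{2} = \left(-35\right)^{2} = 1225$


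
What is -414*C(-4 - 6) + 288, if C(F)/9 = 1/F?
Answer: 3303/5 ≈ 660.60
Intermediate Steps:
C(F) = 9/F
-414*C(-4 - 6) + 288 = -3726/(-4 - 6) + 288 = -3726/(-10) + 288 = -3726*(-1)/10 + 288 = -414*(-9/10) + 288 = 1863/5 + 288 = 3303/5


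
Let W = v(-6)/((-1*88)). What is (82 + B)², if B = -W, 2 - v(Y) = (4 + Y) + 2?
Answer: 13024881/1936 ≈ 6727.7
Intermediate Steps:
v(Y) = -4 - Y (v(Y) = 2 - ((4 + Y) + 2) = 2 - (6 + Y) = 2 + (-6 - Y) = -4 - Y)
W = -1/44 (W = (-4 - 1*(-6))/((-1*88)) = (-4 + 6)/(-88) = 2*(-1/88) = -1/44 ≈ -0.022727)
B = 1/44 (B = -1*(-1/44) = 1/44 ≈ 0.022727)
(82 + B)² = (82 + 1/44)² = (3609/44)² = 13024881/1936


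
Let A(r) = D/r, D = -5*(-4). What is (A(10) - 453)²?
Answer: 203401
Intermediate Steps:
D = 20
A(r) = 20/r
(A(10) - 453)² = (20/10 - 453)² = (20*(⅒) - 453)² = (2 - 453)² = (-451)² = 203401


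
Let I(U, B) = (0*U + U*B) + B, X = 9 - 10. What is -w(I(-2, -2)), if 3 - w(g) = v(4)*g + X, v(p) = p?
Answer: 4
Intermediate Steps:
X = -1
I(U, B) = B + B*U (I(U, B) = (0 + B*U) + B = B*U + B = B + B*U)
w(g) = 4 - 4*g (w(g) = 3 - (4*g - 1) = 3 - (-1 + 4*g) = 3 + (1 - 4*g) = 4 - 4*g)
-w(I(-2, -2)) = -(4 - (-8)*(1 - 2)) = -(4 - (-8)*(-1)) = -(4 - 4*2) = -(4 - 8) = -1*(-4) = 4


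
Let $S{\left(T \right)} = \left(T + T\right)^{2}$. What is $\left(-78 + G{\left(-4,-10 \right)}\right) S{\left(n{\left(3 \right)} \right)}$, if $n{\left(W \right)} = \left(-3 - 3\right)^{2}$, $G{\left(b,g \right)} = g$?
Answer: $-456192$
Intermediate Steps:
$n{\left(W \right)} = 36$ ($n{\left(W \right)} = \left(-6\right)^{2} = 36$)
$S{\left(T \right)} = 4 T^{2}$ ($S{\left(T \right)} = \left(2 T\right)^{2} = 4 T^{2}$)
$\left(-78 + G{\left(-4,-10 \right)}\right) S{\left(n{\left(3 \right)} \right)} = \left(-78 - 10\right) 4 \cdot 36^{2} = - 88 \cdot 4 \cdot 1296 = \left(-88\right) 5184 = -456192$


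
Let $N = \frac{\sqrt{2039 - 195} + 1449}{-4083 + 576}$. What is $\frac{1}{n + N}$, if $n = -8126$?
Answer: $- \frac{99947153817}{812211867445717} + \frac{7014 \sqrt{461}}{812211867445717} \approx -0.00012306$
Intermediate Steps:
$N = - \frac{69}{167} - \frac{2 \sqrt{461}}{3507}$ ($N = \frac{\sqrt{1844} + 1449}{-3507} = \left(2 \sqrt{461} + 1449\right) \left(- \frac{1}{3507}\right) = \left(1449 + 2 \sqrt{461}\right) \left(- \frac{1}{3507}\right) = - \frac{69}{167} - \frac{2 \sqrt{461}}{3507} \approx -0.42542$)
$\frac{1}{n + N} = \frac{1}{-8126 - \left(\frac{69}{167} + \frac{2 \sqrt{461}}{3507}\right)} = \frac{1}{- \frac{1357111}{167} - \frac{2 \sqrt{461}}{3507}}$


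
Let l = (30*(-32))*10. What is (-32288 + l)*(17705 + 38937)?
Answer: -2372620096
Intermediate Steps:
l = -9600 (l = -960*10 = -9600)
(-32288 + l)*(17705 + 38937) = (-32288 - 9600)*(17705 + 38937) = -41888*56642 = -2372620096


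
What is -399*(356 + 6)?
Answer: -144438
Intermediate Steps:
-399*(356 + 6) = -399*362 = -144438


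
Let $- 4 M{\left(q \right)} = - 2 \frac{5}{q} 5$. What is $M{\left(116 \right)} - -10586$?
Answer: $\frac{2455977}{232} \approx 10586.0$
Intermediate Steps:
$M{\left(q \right)} = \frac{25}{2 q}$ ($M{\left(q \right)} = - \frac{- 2 \frac{5}{q} 5}{4} = - \frac{- \frac{10}{q} 5}{4} = - \frac{\left(-50\right) \frac{1}{q}}{4} = \frac{25}{2 q}$)
$M{\left(116 \right)} - -10586 = \frac{25}{2 \cdot 116} - -10586 = \frac{25}{2} \cdot \frac{1}{116} + 10586 = \frac{25}{232} + 10586 = \frac{2455977}{232}$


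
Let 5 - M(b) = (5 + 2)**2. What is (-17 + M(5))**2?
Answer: 3721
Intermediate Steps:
M(b) = -44 (M(b) = 5 - (5 + 2)**2 = 5 - 1*7**2 = 5 - 1*49 = 5 - 49 = -44)
(-17 + M(5))**2 = (-17 - 44)**2 = (-61)**2 = 3721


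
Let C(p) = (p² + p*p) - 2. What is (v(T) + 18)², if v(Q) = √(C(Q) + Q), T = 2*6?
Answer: (18 + √298)² ≈ 1243.5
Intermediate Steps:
C(p) = -2 + 2*p² (C(p) = (p² + p²) - 2 = 2*p² - 2 = -2 + 2*p²)
T = 12
v(Q) = √(-2 + Q + 2*Q²) (v(Q) = √((-2 + 2*Q²) + Q) = √(-2 + Q + 2*Q²))
(v(T) + 18)² = (√(-2 + 12 + 2*12²) + 18)² = (√(-2 + 12 + 2*144) + 18)² = (√(-2 + 12 + 288) + 18)² = (√298 + 18)² = (18 + √298)²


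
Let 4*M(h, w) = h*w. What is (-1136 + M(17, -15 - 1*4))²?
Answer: 23687689/16 ≈ 1.4805e+6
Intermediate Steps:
M(h, w) = h*w/4 (M(h, w) = (h*w)/4 = h*w/4)
(-1136 + M(17, -15 - 1*4))² = (-1136 + (¼)*17*(-15 - 1*4))² = (-1136 + (¼)*17*(-15 - 4))² = (-1136 + (¼)*17*(-19))² = (-1136 - 323/4)² = (-4867/4)² = 23687689/16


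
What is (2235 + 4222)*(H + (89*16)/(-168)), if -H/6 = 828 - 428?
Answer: -326582146/21 ≈ -1.5552e+7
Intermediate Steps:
H = -2400 (H = -6*(828 - 428) = -6*400 = -2400)
(2235 + 4222)*(H + (89*16)/(-168)) = (2235 + 4222)*(-2400 + (89*16)/(-168)) = 6457*(-2400 + 1424*(-1/168)) = 6457*(-2400 - 178/21) = 6457*(-50578/21) = -326582146/21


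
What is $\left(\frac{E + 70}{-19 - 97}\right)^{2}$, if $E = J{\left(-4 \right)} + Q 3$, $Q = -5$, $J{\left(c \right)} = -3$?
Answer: $\frac{169}{841} \approx 0.20095$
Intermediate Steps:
$E = -18$ ($E = -3 - 15 = -18$)
$\left(\frac{E + 70}{-19 - 97}\right)^{2} = \left(\frac{-18 + 70}{-19 - 97}\right)^{2} = \left(\frac{52}{-116}\right)^{2} = \left(52 \left(- \frac{1}{116}\right)\right)^{2} = \left(- \frac{13}{29}\right)^{2} = \frac{169}{841}$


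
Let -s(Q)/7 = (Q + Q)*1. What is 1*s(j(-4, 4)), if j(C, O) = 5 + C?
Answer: -14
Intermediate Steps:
s(Q) = -14*Q (s(Q) = -7*(Q + Q) = -7*2*Q = -14*Q)
1*s(j(-4, 4)) = 1*(-14*(5 - 4)) = 1*(-14*1) = 1*(-14) = -14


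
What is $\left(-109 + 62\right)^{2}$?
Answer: $2209$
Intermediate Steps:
$\left(-109 + 62\right)^{2} = \left(-47\right)^{2} = 2209$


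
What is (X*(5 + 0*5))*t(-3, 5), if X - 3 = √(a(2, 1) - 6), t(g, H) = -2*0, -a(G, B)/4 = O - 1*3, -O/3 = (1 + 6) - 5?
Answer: 0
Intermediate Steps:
O = -6 (O = -3*((1 + 6) - 5) = -3*(7 - 5) = -3*2 = -6)
a(G, B) = 36 (a(G, B) = -4*(-6 - 1*3) = -4*(-6 - 3) = -4*(-9) = 36)
t(g, H) = 0
X = 3 + √30 (X = 3 + √(36 - 6) = 3 + √30 ≈ 8.4772)
(X*(5 + 0*5))*t(-3, 5) = ((3 + √30)*(5 + 0*5))*0 = ((3 + √30)*(5 + 0))*0 = ((3 + √30)*5)*0 = (15 + 5*√30)*0 = 0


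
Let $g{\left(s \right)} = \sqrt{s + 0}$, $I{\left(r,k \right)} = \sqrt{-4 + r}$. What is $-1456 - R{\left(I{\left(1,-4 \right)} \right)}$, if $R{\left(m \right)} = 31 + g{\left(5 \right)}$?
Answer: $-1487 - \sqrt{5} \approx -1489.2$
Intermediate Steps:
$g{\left(s \right)} = \sqrt{s}$
$R{\left(m \right)} = 31 + \sqrt{5}$
$-1456 - R{\left(I{\left(1,-4 \right)} \right)} = -1456 - \left(31 + \sqrt{5}\right) = -1487 - \sqrt{5}$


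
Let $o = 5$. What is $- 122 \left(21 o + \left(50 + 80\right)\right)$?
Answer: $-28670$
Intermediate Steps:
$- 122 \left(21 o + \left(50 + 80\right)\right) = - 122 \left(21 \cdot 5 + \left(50 + 80\right)\right) = - 122 \left(105 + 130\right) = \left(-122\right) 235 = -28670$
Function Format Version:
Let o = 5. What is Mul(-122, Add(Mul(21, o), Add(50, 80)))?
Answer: -28670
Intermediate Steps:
Mul(-122, Add(Mul(21, o), Add(50, 80))) = Mul(-122, Add(Mul(21, 5), Add(50, 80))) = Mul(-122, Add(105, 130)) = Mul(-122, 235) = -28670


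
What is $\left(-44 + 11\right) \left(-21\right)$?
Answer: $693$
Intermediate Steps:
$\left(-44 + 11\right) \left(-21\right) = \left(-33\right) \left(-21\right) = 693$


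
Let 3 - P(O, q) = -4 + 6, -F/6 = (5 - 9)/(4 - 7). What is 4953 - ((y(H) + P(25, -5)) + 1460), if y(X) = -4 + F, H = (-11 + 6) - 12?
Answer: 3504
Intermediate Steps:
F = -8 (F = -6*(5 - 9)/(4 - 7) = -(-24)/(-3) = -(-24)*(-1)/3 = -6*4/3 = -8)
P(O, q) = 1 (P(O, q) = 3 - (-4 + 6) = 3 - 1*2 = 3 - 2 = 1)
H = -17 (H = -5 - 12 = -17)
y(X) = -12 (y(X) = -4 - 8 = -12)
4953 - ((y(H) + P(25, -5)) + 1460) = 4953 - ((-12 + 1) + 1460) = 4953 - (-11 + 1460) = 4953 - 1*1449 = 4953 - 1449 = 3504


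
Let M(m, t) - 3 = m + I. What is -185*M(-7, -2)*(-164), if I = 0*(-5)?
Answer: -121360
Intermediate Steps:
I = 0
M(m, t) = 3 + m (M(m, t) = 3 + (m + 0) = 3 + m)
-185*M(-7, -2)*(-164) = -185*(3 - 7)*(-164) = -185*(-4)*(-164) = 740*(-164) = -121360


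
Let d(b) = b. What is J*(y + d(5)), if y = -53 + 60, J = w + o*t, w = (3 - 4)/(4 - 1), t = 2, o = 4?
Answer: 92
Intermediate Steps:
w = -⅓ (w = -1/3 = -1*⅓ = -⅓ ≈ -0.33333)
J = 23/3 (J = -⅓ + 4*2 = -⅓ + 8 = 23/3 ≈ 7.6667)
y = 7
J*(y + d(5)) = 23*(7 + 5)/3 = (23/3)*12 = 92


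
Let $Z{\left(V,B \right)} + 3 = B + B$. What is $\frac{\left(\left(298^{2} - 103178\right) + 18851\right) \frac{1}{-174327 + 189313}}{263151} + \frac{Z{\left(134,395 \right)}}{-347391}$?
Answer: $- \frac{38296825775}{16913142068746} \approx -0.0022643$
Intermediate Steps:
$Z{\left(V,B \right)} = -3 + 2 B$ ($Z{\left(V,B \right)} = -3 + \left(B + B\right) = -3 + 2 B$)
$\frac{\left(\left(298^{2} - 103178\right) + 18851\right) \frac{1}{-174327 + 189313}}{263151} + \frac{Z{\left(134,395 \right)}}{-347391} = \frac{\left(\left(298^{2} - 103178\right) + 18851\right) \frac{1}{-174327 + 189313}}{263151} + \frac{-3 + 2 \cdot 395}{-347391} = \frac{\left(88804 - 103178\right) + 18851}{14986} \cdot \frac{1}{263151} + \left(-3 + 790\right) \left(- \frac{1}{347391}\right) = \left(-14374 + 18851\right) \frac{1}{14986} \cdot \frac{1}{263151} + 787 \left(- \frac{1}{347391}\right) = 4477 \cdot \frac{1}{14986} \cdot \frac{1}{263151} - \frac{787}{347391} = \frac{4477}{14986} \cdot \frac{1}{263151} - \frac{787}{347391} = \frac{4477}{3943580886} - \frac{787}{347391} = - \frac{38296825775}{16913142068746}$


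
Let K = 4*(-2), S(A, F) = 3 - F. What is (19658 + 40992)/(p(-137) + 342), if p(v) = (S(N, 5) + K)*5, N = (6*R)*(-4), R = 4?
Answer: 30325/146 ≈ 207.71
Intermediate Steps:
N = -96 (N = (6*4)*(-4) = 24*(-4) = -96)
K = -8
p(v) = -50 (p(v) = ((3 - 1*5) - 8)*5 = ((3 - 5) - 8)*5 = (-2 - 8)*5 = -10*5 = -50)
(19658 + 40992)/(p(-137) + 342) = (19658 + 40992)/(-50 + 342) = 60650/292 = 60650*(1/292) = 30325/146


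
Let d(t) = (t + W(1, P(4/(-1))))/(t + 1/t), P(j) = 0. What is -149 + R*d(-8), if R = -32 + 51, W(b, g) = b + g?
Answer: -8621/65 ≈ -132.63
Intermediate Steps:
R = 19
d(t) = (1 + t)/(t + 1/t) (d(t) = (t + (1 + 0))/(t + 1/t) = (t + 1)/(t + 1/t) = (1 + t)/(t + 1/t))
-149 + R*d(-8) = -149 + 19*(-8*(1 - 8)/(1 + (-8)**2)) = -149 + 19*(-8*(-7)/(1 + 64)) = -149 + 19*(-8*(-7)/65) = -149 + 19*(-8*1/65*(-7)) = -149 + 19*(56/65) = -149 + 1064/65 = -8621/65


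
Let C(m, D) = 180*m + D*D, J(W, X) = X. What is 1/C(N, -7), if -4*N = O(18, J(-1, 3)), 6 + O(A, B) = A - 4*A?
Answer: 1/2749 ≈ 0.00036377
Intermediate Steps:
O(A, B) = -6 - 3*A (O(A, B) = -6 + (A - 4*A) = -6 - 3*A)
N = 15 (N = -(-6 - 3*18)/4 = -(-6 - 54)/4 = -¼*(-60) = 15)
C(m, D) = D² + 180*m (C(m, D) = 180*m + D² = D² + 180*m)
1/C(N, -7) = 1/((-7)² + 180*15) = 1/(49 + 2700) = 1/2749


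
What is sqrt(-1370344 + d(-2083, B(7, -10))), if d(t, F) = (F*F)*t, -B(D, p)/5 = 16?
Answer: 2*I*sqrt(3675386) ≈ 3834.3*I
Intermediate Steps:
B(D, p) = -80 (B(D, p) = -5*16 = -80)
d(t, F) = t*F**2 (d(t, F) = F**2*t = t*F**2)
sqrt(-1370344 + d(-2083, B(7, -10))) = sqrt(-1370344 - 2083*(-80)**2) = sqrt(-1370344 - 2083*6400) = sqrt(-1370344 - 13331200) = sqrt(-14701544) = 2*I*sqrt(3675386)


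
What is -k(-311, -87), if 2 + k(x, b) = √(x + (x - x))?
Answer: 2 - I*√311 ≈ 2.0 - 17.635*I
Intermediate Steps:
k(x, b) = -2 + √x (k(x, b) = -2 + √(x + (x - x)) = -2 + √(x + 0) = -2 + √x)
-k(-311, -87) = -(-2 + √(-311)) = -(-2 + I*√311) = 2 - I*√311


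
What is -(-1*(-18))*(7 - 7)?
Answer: 0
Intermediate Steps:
-(-1*(-18))*(7 - 7) = -18*0 = -1*0 = 0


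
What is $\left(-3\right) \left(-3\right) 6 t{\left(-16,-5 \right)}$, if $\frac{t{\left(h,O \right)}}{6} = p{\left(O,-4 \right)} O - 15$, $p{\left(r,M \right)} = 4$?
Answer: $-11340$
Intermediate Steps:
$t{\left(h,O \right)} = -90 + 24 O$ ($t{\left(h,O \right)} = 6 \left(4 O - 15\right) = 6 \left(-15 + 4 O\right) = -90 + 24 O$)
$\left(-3\right) \left(-3\right) 6 t{\left(-16,-5 \right)} = \left(-3\right) \left(-3\right) 6 \left(-90 + 24 \left(-5\right)\right) = 9 \cdot 6 \left(-90 - 120\right) = 54 \left(-210\right) = -11340$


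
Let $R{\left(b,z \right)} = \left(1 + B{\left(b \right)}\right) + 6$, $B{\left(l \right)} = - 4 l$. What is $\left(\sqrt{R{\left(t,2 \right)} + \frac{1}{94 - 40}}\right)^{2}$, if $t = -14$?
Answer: $\frac{3403}{54} \approx 63.018$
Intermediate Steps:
$R{\left(b,z \right)} = 7 - 4 b$ ($R{\left(b,z \right)} = \left(1 - 4 b\right) + 6 = 7 - 4 b$)
$\left(\sqrt{R{\left(t,2 \right)} + \frac{1}{94 - 40}}\right)^{2} = \left(\sqrt{\left(7 - -56\right) + \frac{1}{94 - 40}}\right)^{2} = \left(\sqrt{\left(7 + 56\right) + \frac{1}{54}}\right)^{2} = \left(\sqrt{63 + \frac{1}{54}}\right)^{2} = \left(\sqrt{\frac{3403}{54}}\right)^{2} = \left(\frac{\sqrt{20418}}{18}\right)^{2} = \frac{3403}{54}$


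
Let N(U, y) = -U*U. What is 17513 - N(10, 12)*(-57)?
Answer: 11813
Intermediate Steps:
N(U, y) = -U²
17513 - N(10, 12)*(-57) = 17513 - (-1*10²)*(-57) = 17513 - (-1*100)*(-57) = 17513 - (-100)*(-57) = 17513 - 1*5700 = 17513 - 5700 = 11813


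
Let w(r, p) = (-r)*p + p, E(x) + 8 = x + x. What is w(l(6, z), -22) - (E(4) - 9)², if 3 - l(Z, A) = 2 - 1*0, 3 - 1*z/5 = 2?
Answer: -81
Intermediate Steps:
E(x) = -8 + 2*x (E(x) = -8 + (x + x) = -8 + 2*x)
z = 5 (z = 15 - 5*2 = 15 - 10 = 5)
l(Z, A) = 1 (l(Z, A) = 3 - (2 - 1*0) = 3 - (2 + 0) = 3 - 1*2 = 3 - 2 = 1)
w(r, p) = p - p*r (w(r, p) = -p*r + p = p - p*r)
w(l(6, z), -22) - (E(4) - 9)² = -22*(1 - 1*1) - ((-8 + 2*4) - 9)² = -22*(1 - 1) - ((-8 + 8) - 9)² = -22*0 - (0 - 9)² = 0 - 1*(-9)² = 0 - 1*81 = 0 - 81 = -81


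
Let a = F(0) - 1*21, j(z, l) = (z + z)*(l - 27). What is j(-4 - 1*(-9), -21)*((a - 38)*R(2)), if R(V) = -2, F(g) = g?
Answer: -56640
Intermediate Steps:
j(z, l) = 2*z*(-27 + l) (j(z, l) = (2*z)*(-27 + l) = 2*z*(-27 + l))
a = -21 (a = 0 - 1*21 = 0 - 21 = -21)
j(-4 - 1*(-9), -21)*((a - 38)*R(2)) = (2*(-4 - 1*(-9))*(-27 - 21))*((-21 - 38)*(-2)) = (2*(-4 + 9)*(-48))*(-59*(-2)) = (2*5*(-48))*118 = -480*118 = -56640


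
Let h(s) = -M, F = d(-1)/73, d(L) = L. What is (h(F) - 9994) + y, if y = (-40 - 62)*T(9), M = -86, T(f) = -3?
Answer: -9602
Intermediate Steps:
y = 306 (y = (-40 - 62)*(-3) = -102*(-3) = 306)
F = -1/73 ≈ -0.013699
h(s) = 86 (h(s) = -1*(-86) = 86)
(h(F) - 9994) + y = (86 - 9994) + 306 = -9908 + 306 = -9602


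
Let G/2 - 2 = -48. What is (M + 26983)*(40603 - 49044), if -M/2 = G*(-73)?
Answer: -114383991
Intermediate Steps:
G = -92 (G = 4 + 2*(-48) = 4 - 96 = -92)
M = -13432 (M = -(-184)*(-73) = -2*6716 = -13432)
(M + 26983)*(40603 - 49044) = (-13432 + 26983)*(40603 - 49044) = 13551*(-8441) = -114383991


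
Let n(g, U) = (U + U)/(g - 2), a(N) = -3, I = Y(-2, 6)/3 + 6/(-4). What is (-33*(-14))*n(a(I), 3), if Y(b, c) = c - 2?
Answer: -2772/5 ≈ -554.40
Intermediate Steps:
Y(b, c) = -2 + c
I = -1/6 (I = (-2 + 6)/3 + 6/(-4) = 4*(1/3) + 6*(-1/4) = 4/3 - 3/2 = -1/6 ≈ -0.16667)
n(g, U) = 2*U/(-2 + g) (n(g, U) = (2*U)/(-2 + g) = 2*U/(-2 + g))
(-33*(-14))*n(a(I), 3) = (-33*(-14))*(2*3/(-2 - 3)) = 462*(2*3/(-5)) = 462*(2*3*(-1/5)) = 462*(-6/5) = -2772/5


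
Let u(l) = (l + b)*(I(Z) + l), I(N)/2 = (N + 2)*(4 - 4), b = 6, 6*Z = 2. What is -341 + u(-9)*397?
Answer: 10378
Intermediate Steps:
Z = 1/3 (Z = (1/6)*2 = 1/3 ≈ 0.33333)
I(N) = 0 (I(N) = 2*((N + 2)*(4 - 4)) = 2*((2 + N)*0) = 2*0 = 0)
u(l) = l*(6 + l) (u(l) = (l + 6)*(0 + l) = (6 + l)*l = l*(6 + l))
-341 + u(-9)*397 = -341 - 9*(6 - 9)*397 = -341 - 9*(-3)*397 = -341 + 27*397 = -341 + 10719 = 10378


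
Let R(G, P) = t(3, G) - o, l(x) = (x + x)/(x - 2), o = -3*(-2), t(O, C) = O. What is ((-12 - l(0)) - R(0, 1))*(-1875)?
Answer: 16875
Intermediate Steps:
o = 6
l(x) = 2*x/(-2 + x) (l(x) = (2*x)/(-2 + x) = 2*x/(-2 + x))
R(G, P) = -3 (R(G, P) = 3 - 1*6 = 3 - 6 = -3)
((-12 - l(0)) - R(0, 1))*(-1875) = ((-12 - 2*0/(-2 + 0)) - 1*(-3))*(-1875) = ((-12 - 2*0/(-2)) + 3)*(-1875) = ((-12 - 2*0*(-1)/2) + 3)*(-1875) = ((-12 - 1*0) + 3)*(-1875) = ((-12 + 0) + 3)*(-1875) = (-12 + 3)*(-1875) = -9*(-1875) = 16875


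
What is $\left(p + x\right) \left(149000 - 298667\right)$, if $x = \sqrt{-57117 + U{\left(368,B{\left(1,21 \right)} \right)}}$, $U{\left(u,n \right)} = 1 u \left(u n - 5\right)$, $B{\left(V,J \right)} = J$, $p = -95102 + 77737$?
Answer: $2598967455 - 149667 \sqrt{2784947} \approx 2.3492 \cdot 10^{9}$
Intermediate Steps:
$p = -17365$
$U{\left(u,n \right)} = u \left(-5 + n u\right)$ ($U{\left(u,n \right)} = u \left(n u - 5\right) = u \left(-5 + n u\right)$)
$x = \sqrt{2784947}$ ($x = \sqrt{-57117 + 368 \left(-5 + 21 \cdot 368\right)} = \sqrt{-57117 + 368 \left(-5 + 7728\right)} = \sqrt{-57117 + 368 \cdot 7723} = \sqrt{-57117 + 2842064} = \sqrt{2784947} \approx 1668.8$)
$\left(p + x\right) \left(149000 - 298667\right) = \left(-17365 + \sqrt{2784947}\right) \left(149000 - 298667\right) = \left(-17365 + \sqrt{2784947}\right) \left(-149667\right) = 2598967455 - 149667 \sqrt{2784947}$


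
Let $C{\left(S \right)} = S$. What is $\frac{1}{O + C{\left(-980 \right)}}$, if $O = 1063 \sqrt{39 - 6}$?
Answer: $\frac{980}{36328577} + \frac{1063 \sqrt{33}}{36328577} \approx 0.00019507$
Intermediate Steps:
$O = 1063 \sqrt{33} \approx 6106.5$
$\frac{1}{O + C{\left(-980 \right)}} = \frac{1}{1063 \sqrt{33} - 980} = \frac{1}{-980 + 1063 \sqrt{33}}$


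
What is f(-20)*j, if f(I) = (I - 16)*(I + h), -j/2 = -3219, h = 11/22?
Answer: 4519476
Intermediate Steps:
h = ½ (h = 11*(1/22) = ½ ≈ 0.50000)
j = 6438 (j = -2*(-3219) = 6438)
f(I) = (½ + I)*(-16 + I) (f(I) = (I - 16)*(I + ½) = (-16 + I)*(½ + I) = (½ + I)*(-16 + I))
f(-20)*j = (-8 + (-20)² - 31/2*(-20))*6438 = (-8 + 400 + 310)*6438 = 702*6438 = 4519476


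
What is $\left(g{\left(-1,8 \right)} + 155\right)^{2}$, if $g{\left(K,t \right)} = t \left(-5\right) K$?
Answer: $38025$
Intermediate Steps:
$g{\left(K,t \right)} = - 5 K t$ ($g{\left(K,t \right)} = - 5 t K = - 5 K t$)
$\left(g{\left(-1,8 \right)} + 155\right)^{2} = \left(\left(-5\right) \left(-1\right) 8 + 155\right)^{2} = \left(40 + 155\right)^{2} = 195^{2} = 38025$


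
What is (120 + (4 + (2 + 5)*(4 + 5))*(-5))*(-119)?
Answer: 25585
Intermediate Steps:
(120 + (4 + (2 + 5)*(4 + 5))*(-5))*(-119) = (120 + (4 + 7*9)*(-5))*(-119) = (120 + (4 + 63)*(-5))*(-119) = (120 + 67*(-5))*(-119) = (120 - 335)*(-119) = -215*(-119) = 25585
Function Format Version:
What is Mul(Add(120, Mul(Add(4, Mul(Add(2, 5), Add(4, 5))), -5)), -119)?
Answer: 25585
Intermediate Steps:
Mul(Add(120, Mul(Add(4, Mul(Add(2, 5), Add(4, 5))), -5)), -119) = Mul(Add(120, Mul(Add(4, Mul(7, 9)), -5)), -119) = Mul(Add(120, Mul(Add(4, 63), -5)), -119) = Mul(Add(120, Mul(67, -5)), -119) = Mul(Add(120, -335), -119) = Mul(-215, -119) = 25585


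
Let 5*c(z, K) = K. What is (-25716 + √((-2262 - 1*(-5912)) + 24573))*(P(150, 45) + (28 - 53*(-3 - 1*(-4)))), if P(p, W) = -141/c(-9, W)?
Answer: 1045784 - 1586*√167/3 ≈ 1.0390e+6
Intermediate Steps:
c(z, K) = K/5
P(p, W) = -705/W (P(p, W) = -141*5/W = -705/W)
(-25716 + √((-2262 - 1*(-5912)) + 24573))*(P(150, 45) + (28 - 53*(-3 - 1*(-4)))) = (-25716 + √((-2262 - 1*(-5912)) + 24573))*(-705/45 + (28 - 53*(-3 - 1*(-4)))) = (-25716 + √((-2262 + 5912) + 24573))*(-705*1/45 + (28 - 53*(-3 + 4))) = (-25716 + √(3650 + 24573))*(-47/3 + (28 - 53*1)) = (-25716 + √28223)*(-47/3 + (28 - 53)) = (-25716 + 13*√167)*(-47/3 - 25) = (-25716 + 13*√167)*(-122/3) = 1045784 - 1586*√167/3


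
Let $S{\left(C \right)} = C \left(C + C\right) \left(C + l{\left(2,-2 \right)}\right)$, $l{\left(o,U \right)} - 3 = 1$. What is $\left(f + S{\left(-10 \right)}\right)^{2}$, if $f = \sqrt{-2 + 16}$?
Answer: $\left(-1200 + \sqrt{14}\right)^{2} \approx 1.431 \cdot 10^{6}$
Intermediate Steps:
$l{\left(o,U \right)} = 4$ ($l{\left(o,U \right)} = 3 + 1 = 4$)
$f = \sqrt{14} \approx 3.7417$
$S{\left(C \right)} = 2 C^{2} \left(4 + C\right)$ ($S{\left(C \right)} = C \left(C + C\right) \left(C + 4\right) = C 2 C \left(4 + C\right) = 2 C^{2} \left(4 + C\right)$)
$\left(f + S{\left(-10 \right)}\right)^{2} = \left(\sqrt{14} + 2 \left(-10\right)^{2} \left(4 - 10\right)\right)^{2} = \left(\sqrt{14} + 2 \cdot 100 \left(-6\right)\right)^{2} = \left(\sqrt{14} - 1200\right)^{2} = \left(-1200 + \sqrt{14}\right)^{2}$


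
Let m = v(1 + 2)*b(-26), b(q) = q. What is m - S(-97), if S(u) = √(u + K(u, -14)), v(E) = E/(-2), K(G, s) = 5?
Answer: 39 - 2*I*√23 ≈ 39.0 - 9.5917*I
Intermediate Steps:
v(E) = -E/2 (v(E) = E*(-½) = -E/2)
S(u) = √(5 + u) (S(u) = √(u + 5) = √(5 + u))
m = 39 (m = -(1 + 2)/2*(-26) = -½*3*(-26) = -3/2*(-26) = 39)
m - S(-97) = 39 - √(5 - 97) = 39 - √(-92) = 39 - 2*I*√23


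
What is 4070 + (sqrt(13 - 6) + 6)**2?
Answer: 4113 + 12*sqrt(7) ≈ 4144.8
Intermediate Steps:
4070 + (sqrt(13 - 6) + 6)**2 = 4070 + (sqrt(7) + 6)**2 = 4070 + (6 + sqrt(7))**2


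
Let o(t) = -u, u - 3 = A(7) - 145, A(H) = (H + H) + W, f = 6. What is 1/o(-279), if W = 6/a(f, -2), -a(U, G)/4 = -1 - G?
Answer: 2/259 ≈ 0.0077220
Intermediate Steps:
a(U, G) = 4 + 4*G (a(U, G) = -4*(-1 - G) = 4 + 4*G)
W = -3/2 (W = 6/(4 + 4*(-2)) = 6/(4 - 8) = 6/(-4) = 6*(-¼) = -3/2 ≈ -1.5000)
A(H) = -3/2 + 2*H (A(H) = (H + H) - 3/2 = 2*H - 3/2 = -3/2 + 2*H)
u = -259/2 (u = 3 + ((-3/2 + 2*7) - 145) = 3 + ((-3/2 + 14) - 145) = 3 + (25/2 - 145) = 3 - 265/2 = -259/2 ≈ -129.50)
o(t) = 259/2 (o(t) = -1*(-259/2) = 259/2)
1/o(-279) = 1/(259/2) = 2/259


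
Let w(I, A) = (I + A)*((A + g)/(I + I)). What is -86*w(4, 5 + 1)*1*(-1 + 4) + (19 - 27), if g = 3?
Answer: -5821/2 ≈ -2910.5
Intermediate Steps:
w(I, A) = (3 + A)*(A + I)/(2*I) (w(I, A) = (I + A)*((A + 3)/(I + I)) = (A + I)*((3 + A)/((2*I))) = (A + I)*((3 + A)*(1/(2*I))) = (A + I)*((3 + A)/(2*I)) = (3 + A)*(A + I)/(2*I))
-86*w(4, 5 + 1)*1*(-1 + 4) + (19 - 27) = -86*((½)*((5 + 1)² + 3*(5 + 1) + 4*(3 + (5 + 1)))/4)*1*(-1 + 4) + (19 - 27) = -86*((½)*(¼)*(6² + 3*6 + 4*(3 + 6)))*1*3 - 8 = -86*((½)*(¼)*(36 + 18 + 4*9))*1*3 - 8 = -86*((½)*(¼)*(36 + 18 + 36))*1*3 - 8 = -86*((½)*(¼)*90)*1*3 - 8 = -86*(45/4)*1*3 - 8 = -1935*3/2 - 8 = -86*135/4 - 8 = -5805/2 - 8 = -5821/2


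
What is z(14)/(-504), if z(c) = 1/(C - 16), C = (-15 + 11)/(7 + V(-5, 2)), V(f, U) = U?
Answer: 1/8288 ≈ 0.00012066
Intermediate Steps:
C = -4/9 (C = (-15 + 11)/(7 + 2) = -4/9 ≈ -0.44444)
z(c) = -9/148 (z(c) = 1/(-4/9 - 16) = 1/(-148/9) = -9/148)
z(14)/(-504) = -9/148/(-504) = -9/148*(-1/504) = 1/8288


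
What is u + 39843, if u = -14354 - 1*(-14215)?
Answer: 39704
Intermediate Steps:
u = -139 (u = -14354 + 14215 = -139)
u + 39843 = -139 + 39843 = 39704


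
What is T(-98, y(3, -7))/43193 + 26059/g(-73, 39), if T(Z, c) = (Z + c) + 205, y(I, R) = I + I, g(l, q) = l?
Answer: -1125558138/3153089 ≈ -356.97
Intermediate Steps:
y(I, R) = 2*I
T(Z, c) = 205 + Z + c
T(-98, y(3, -7))/43193 + 26059/g(-73, 39) = (205 - 98 + 2*3)/43193 + 26059/(-73) = (205 - 98 + 6)*(1/43193) + 26059*(-1/73) = 113*(1/43193) - 26059/73 = 113/43193 - 26059/73 = -1125558138/3153089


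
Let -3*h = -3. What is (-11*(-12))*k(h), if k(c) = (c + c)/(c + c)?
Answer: 132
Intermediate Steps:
h = 1 (h = -1/3*(-3) = 1)
k(c) = 1 (k(c) = (2*c)/((2*c)) = (2*c)*(1/(2*c)) = 1)
(-11*(-12))*k(h) = -11*(-12)*1 = 132*1 = 132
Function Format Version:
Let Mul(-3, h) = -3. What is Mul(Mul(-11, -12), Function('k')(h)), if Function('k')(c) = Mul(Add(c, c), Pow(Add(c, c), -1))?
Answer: 132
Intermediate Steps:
h = 1 (h = Mul(Rational(-1, 3), -3) = 1)
Function('k')(c) = 1 (Function('k')(c) = Mul(Mul(2, c), Pow(Mul(2, c), -1)) = Mul(Mul(2, c), Mul(Rational(1, 2), Pow(c, -1))) = 1)
Mul(Mul(-11, -12), Function('k')(h)) = Mul(Mul(-11, -12), 1) = Mul(132, 1) = 132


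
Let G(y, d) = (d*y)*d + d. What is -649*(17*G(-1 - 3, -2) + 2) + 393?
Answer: 197689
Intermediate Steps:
G(y, d) = d + y*d² (G(y, d) = y*d² + d = d + y*d²)
-649*(17*G(-1 - 3, -2) + 2) + 393 = -649*(17*(-2*(1 - 2*(-1 - 3))) + 2) + 393 = -649*(17*(-2*(1 - 2*(-4))) + 2) + 393 = -649*(17*(-2*(1 + 8)) + 2) + 393 = -649*(17*(-2*9) + 2) + 393 = -649*(17*(-18) + 2) + 393 = -649*(-306 + 2) + 393 = -649*(-304) + 393 = 197296 + 393 = 197689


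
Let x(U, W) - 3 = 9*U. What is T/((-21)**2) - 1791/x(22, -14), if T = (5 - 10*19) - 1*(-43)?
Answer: -272791/29547 ≈ -9.2324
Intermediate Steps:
x(U, W) = 3 + 9*U
T = -142 (T = (5 - 190) + 43 = -185 + 43 = -142)
T/((-21)**2) - 1791/x(22, -14) = -142/((-21)**2) - 1791/(3 + 9*22) = -142/441 - 1791/(3 + 198) = -142*1/441 - 1791/201 = -142/441 - 1791*1/201 = -142/441 - 597/67 = -272791/29547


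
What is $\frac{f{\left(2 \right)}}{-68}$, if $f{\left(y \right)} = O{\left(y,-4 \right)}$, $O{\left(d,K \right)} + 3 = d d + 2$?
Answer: $- \frac{3}{68} \approx -0.044118$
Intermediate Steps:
$O{\left(d,K \right)} = -1 + d^{2}$ ($O{\left(d,K \right)} = -3 + \left(d d + 2\right) = -3 + \left(d^{2} + 2\right) = -3 + \left(2 + d^{2}\right) = -1 + d^{2}$)
$f{\left(y \right)} = -1 + y^{2}$
$\frac{f{\left(2 \right)}}{-68} = \frac{-1 + 2^{2}}{-68} = \left(-1 + 4\right) \left(- \frac{1}{68}\right) = 3 \left(- \frac{1}{68}\right) = - \frac{3}{68}$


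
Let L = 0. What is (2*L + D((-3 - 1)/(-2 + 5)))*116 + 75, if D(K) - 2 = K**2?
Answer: 4619/9 ≈ 513.22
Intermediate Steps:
D(K) = 2 + K**2
(2*L + D((-3 - 1)/(-2 + 5)))*116 + 75 = (2*0 + (2 + ((-3 - 1)/(-2 + 5))**2))*116 + 75 = (0 + (2 + (-4/3)**2))*116 + 75 = (0 + (2 + 16/9))*116 + 75 = (0 + 34/9)*116 + 75 = (34/9)*116 + 75 = 3944/9 + 75 = 4619/9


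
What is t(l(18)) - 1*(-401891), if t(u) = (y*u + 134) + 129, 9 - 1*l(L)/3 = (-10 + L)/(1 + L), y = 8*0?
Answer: 402154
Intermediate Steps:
y = 0
l(L) = 27 - 3*(-10 + L)/(1 + L)
t(u) = 263 (t(u) = (0*u + 134) + 129 = (0 + 134) + 129 = 134 + 129 = 263)
t(l(18)) - 1*(-401891) = 263 - 1*(-401891) = 263 + 401891 = 402154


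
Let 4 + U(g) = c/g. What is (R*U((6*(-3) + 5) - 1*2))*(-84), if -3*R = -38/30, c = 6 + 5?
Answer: 37772/225 ≈ 167.88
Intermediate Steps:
c = 11
R = 19/45 (R = -(-38)/(3*30) = -⅓*(-19/15) = 19/45 ≈ 0.42222)
U(g) = -4 + 11/g
(R*U((6*(-3) + 5) - 1*2))*(-84) = (19*(-4 + 11/((6*(-3) + 5) - 1*2))/45)*(-84) = (19*(-4 + 11/((-18 + 5) - 2))/45)*(-84) = (19*(-4 + 11/(-13 - 2))/45)*(-84) = (19*(-4 + 11/(-15))/45)*(-84) = (19*(-4 + 11*(-1/15))/45)*(-84) = (19*(-4 - 11/15)/45)*(-84) = ((19/45)*(-71/15))*(-84) = -1349/675*(-84) = 37772/225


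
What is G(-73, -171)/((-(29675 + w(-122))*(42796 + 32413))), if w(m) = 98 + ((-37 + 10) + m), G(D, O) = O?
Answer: 171/2227991416 ≈ 7.6751e-8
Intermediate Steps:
w(m) = 71 + m (w(m) = 98 + (-27 + m) = 71 + m)
G(-73, -171)/((-(29675 + w(-122))*(42796 + 32413))) = -171*(-1/((29675 + (71 - 122))*(42796 + 32413))) = -171*(-1/(75209*(29675 - 51))) = -171/((-29624*75209)) = -171/((-1*2227991416)) = -171/(-2227991416) = -171*(-1/2227991416) = 171/2227991416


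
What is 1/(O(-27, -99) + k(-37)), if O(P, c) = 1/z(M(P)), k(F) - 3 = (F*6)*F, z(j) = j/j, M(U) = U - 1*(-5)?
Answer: 1/8218 ≈ 0.00012168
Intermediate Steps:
M(U) = 5 + U (M(U) = U + 5 = 5 + U)
z(j) = 1
k(F) = 3 + 6*F² (k(F) = 3 + (F*6)*F = 3 + (6*F)*F = 3 + 6*F²)
O(P, c) = 1 (O(P, c) = 1/1 = 1)
1/(O(-27, -99) + k(-37)) = 1/(1 + (3 + 6*(-37)²)) = 1/(1 + (3 + 6*1369)) = 1/(1 + (3 + 8214)) = 1/(1 + 8217) = 1/8218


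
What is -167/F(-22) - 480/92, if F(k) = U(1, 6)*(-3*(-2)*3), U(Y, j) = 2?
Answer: -8161/828 ≈ -9.8563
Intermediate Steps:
F(k) = 36 (F(k) = 2*(-3*(-2)*3) = 2*(6*3) = 2*18 = 36)
-167/F(-22) - 480/92 = -167/36 - 480/92 = -167*1/36 - 480*1/92 = -167/36 - 120/23 = -8161/828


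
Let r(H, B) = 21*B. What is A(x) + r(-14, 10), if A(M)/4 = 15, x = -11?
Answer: 270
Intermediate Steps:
A(M) = 60 (A(M) = 4*15 = 60)
A(x) + r(-14, 10) = 60 + 21*10 = 60 + 210 = 270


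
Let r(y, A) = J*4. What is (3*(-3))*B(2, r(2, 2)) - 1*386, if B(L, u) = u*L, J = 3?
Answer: -602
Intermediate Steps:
r(y, A) = 12 (r(y, A) = 3*4 = 12)
B(L, u) = L*u
(3*(-3))*B(2, r(2, 2)) - 1*386 = (3*(-3))*(2*12) - 1*386 = -9*24 - 386 = -216 - 386 = -602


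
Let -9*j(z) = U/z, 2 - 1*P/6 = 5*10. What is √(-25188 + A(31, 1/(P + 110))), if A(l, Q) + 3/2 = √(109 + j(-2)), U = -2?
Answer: √(-906822 + 168*√5)/6 ≈ 158.68*I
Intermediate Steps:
P = -288 (P = 12 - 30*10 = 12 - 6*50 = 12 - 300 = -288)
j(z) = 2/(9*z) (j(z) = -(-2)/(9*z) = 2/(9*z))
A(l, Q) = -3/2 + 14*√5/3 (A(l, Q) = -3/2 + √(109 + (2/9)/(-2)) = -3/2 + √(109 + (2/9)*(-½)) = -3/2 + √(109 - ⅑) = -3/2 + √(980/9) = -3/2 + 14*√5/3)
√(-25188 + A(31, 1/(P + 110))) = √(-25188 + (-3/2 + 14*√5/3)) = √(-50379/2 + 14*√5/3)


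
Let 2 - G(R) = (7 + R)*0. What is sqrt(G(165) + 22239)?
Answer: sqrt(22241) ≈ 149.13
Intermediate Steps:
G(R) = 2 (G(R) = 2 - (7 + R)*0 = 2 - 1*0 = 2 + 0 = 2)
sqrt(G(165) + 22239) = sqrt(2 + 22239) = sqrt(22241)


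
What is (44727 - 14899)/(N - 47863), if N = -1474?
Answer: -29828/49337 ≈ -0.60458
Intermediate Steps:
(44727 - 14899)/(N - 47863) = (44727 - 14899)/(-1474 - 47863) = 29828/(-49337) = 29828*(-1/49337) = -29828/49337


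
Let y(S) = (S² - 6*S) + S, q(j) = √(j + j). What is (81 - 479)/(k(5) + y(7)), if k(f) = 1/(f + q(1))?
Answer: -130146/4649 - 398*√2/4649 ≈ -28.115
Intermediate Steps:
q(j) = √2*√j (q(j) = √(2*j) = √2*√j)
k(f) = 1/(f + √2) (k(f) = 1/(f + √2*√1) = 1/(f + √2*1) = 1/(f + √2))
y(S) = S² - 5*S
(81 - 479)/(k(5) + y(7)) = (81 - 479)/(1/(5 + √2) + 7*(-5 + 7)) = -398/(1/(5 + √2) + 7*2) = -398/(1/(5 + √2) + 14) = -398/(14 + 1/(5 + √2))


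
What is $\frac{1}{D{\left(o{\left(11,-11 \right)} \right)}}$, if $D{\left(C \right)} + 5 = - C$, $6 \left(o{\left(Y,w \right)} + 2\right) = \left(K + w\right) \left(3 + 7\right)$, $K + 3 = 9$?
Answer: $\frac{3}{16} \approx 0.1875$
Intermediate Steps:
$K = 6$ ($K = -3 + 9 = 6$)
$o{\left(Y,w \right)} = 8 + \frac{5 w}{3}$ ($o{\left(Y,w \right)} = -2 + \frac{\left(6 + w\right) \left(3 + 7\right)}{6} = -2 + \frac{\left(6 + w\right) 10}{6} = -2 + \frac{60 + 10 w}{6} = -2 + \left(10 + \frac{5 w}{3}\right) = 8 + \frac{5 w}{3}$)
$D{\left(C \right)} = -5 - C$
$\frac{1}{D{\left(o{\left(11,-11 \right)} \right)}} = \frac{1}{-5 - \left(8 + \frac{5}{3} \left(-11\right)\right)} = \frac{1}{-5 - \left(8 - \frac{55}{3}\right)} = \frac{1}{-5 - - \frac{31}{3}} = \frac{1}{-5 + \frac{31}{3}} = \frac{1}{\frac{16}{3}} = \frac{3}{16}$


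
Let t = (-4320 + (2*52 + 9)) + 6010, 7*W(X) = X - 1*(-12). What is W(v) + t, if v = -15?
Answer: 12618/7 ≈ 1802.6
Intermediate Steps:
W(X) = 12/7 + X/7 (W(X) = (X - 1*(-12))/7 = (X + 12)/7 = (12 + X)/7 = 12/7 + X/7)
t = 1803 (t = (-4320 + (104 + 9)) + 6010 = (-4320 + 113) + 6010 = -4207 + 6010 = 1803)
W(v) + t = (12/7 + (⅐)*(-15)) + 1803 = (12/7 - 15/7) + 1803 = -3/7 + 1803 = 12618/7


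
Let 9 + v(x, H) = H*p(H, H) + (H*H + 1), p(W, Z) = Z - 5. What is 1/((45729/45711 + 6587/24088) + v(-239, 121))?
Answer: 122342952/3507605937389 ≈ 3.4879e-5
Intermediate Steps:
p(W, Z) = -5 + Z
v(x, H) = -8 + H**2 + H*(-5 + H) (v(x, H) = -9 + (H*(-5 + H) + (H*H + 1)) = -9 + (H*(-5 + H) + (H**2 + 1)) = -9 + (H*(-5 + H) + (1 + H**2)) = -9 + (1 + H**2 + H*(-5 + H)) = -8 + H**2 + H*(-5 + H))
1/((45729/45711 + 6587/24088) + v(-239, 121)) = 1/((45729/45711 + 6587/24088) + (-8 + 121**2 + 121*(-5 + 121))) = 1/((45729*(1/45711) + 6587*(1/24088)) + (-8 + 14641 + 121*116)) = 1/((5081/5079 + 6587/24088) + (-8 + 14641 + 14036)) = 1/(155846501/122342952 + 28669) = 1/(3507605937389/122342952) = 122342952/3507605937389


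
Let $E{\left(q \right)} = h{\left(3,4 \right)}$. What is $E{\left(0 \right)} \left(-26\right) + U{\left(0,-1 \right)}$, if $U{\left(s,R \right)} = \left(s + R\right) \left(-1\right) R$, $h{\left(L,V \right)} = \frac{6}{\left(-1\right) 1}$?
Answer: $155$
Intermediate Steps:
$h{\left(L,V \right)} = -6$ ($h{\left(L,V \right)} = \frac{6}{-1} = 6 \left(-1\right) = -6$)
$E{\left(q \right)} = -6$
$U{\left(s,R \right)} = R \left(- R - s\right)$ ($U{\left(s,R \right)} = \left(R + s\right) \left(-1\right) R = \left(- R - s\right) R = R \left(- R - s\right)$)
$E{\left(0 \right)} \left(-26\right) + U{\left(0,-1 \right)} = \left(-6\right) \left(-26\right) - - (-1 + 0) = 156 - \left(-1\right) \left(-1\right) = 156 - 1 = 155$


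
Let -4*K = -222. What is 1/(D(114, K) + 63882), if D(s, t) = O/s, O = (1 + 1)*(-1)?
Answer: 57/3641273 ≈ 1.5654e-5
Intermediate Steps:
K = 111/2 (K = -1/4*(-222) = 111/2 ≈ 55.500)
O = -2 (O = 2*(-1) = -2)
D(s, t) = -2/s
1/(D(114, K) + 63882) = 1/(-2/114 + 63882) = 1/(-2*1/114 + 63882) = 1/(-1/57 + 63882) = 1/(3641273/57) = 57/3641273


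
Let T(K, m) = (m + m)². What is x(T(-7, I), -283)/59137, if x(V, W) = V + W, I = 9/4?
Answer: -1051/236548 ≈ -0.0044431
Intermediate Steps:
I = 9/4 (I = 9*(¼) = 9/4 ≈ 2.2500)
T(K, m) = 4*m² (T(K, m) = (2*m)² = 4*m²)
x(T(-7, I), -283)/59137 = (4*(9/4)² - 283)/59137 = (4*(81/16) - 283)*(1/59137) = (81/4 - 283)*(1/59137) = -1051/4*1/59137 = -1051/236548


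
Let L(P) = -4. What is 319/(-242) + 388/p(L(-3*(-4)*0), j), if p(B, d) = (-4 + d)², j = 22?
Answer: -215/1782 ≈ -0.12065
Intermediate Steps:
319/(-242) + 388/p(L(-3*(-4)*0), j) = 319/(-242) + 388/((-4 + 22)²) = 319*(-1/242) + 388/(18²) = -29/22 + 388/324 = -29/22 + 388*(1/324) = -29/22 + 97/81 = -215/1782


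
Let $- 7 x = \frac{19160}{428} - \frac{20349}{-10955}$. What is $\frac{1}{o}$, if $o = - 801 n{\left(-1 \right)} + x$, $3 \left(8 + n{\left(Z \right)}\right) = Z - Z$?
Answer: $\frac{1172185}{7503554081} \approx 0.00015622$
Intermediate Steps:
$n{\left(Z \right)} = -8$ ($n{\left(Z \right)} = -8 + \frac{Z - Z}{3} = -8 + \frac{1}{3} \cdot 0 = -8 + 0 = -8$)
$x = - \frac{7807399}{1172185}$ ($x = - \frac{\frac{19160}{428} - \frac{20349}{-10955}}{7} = - \frac{19160 \cdot \frac{1}{428} - - \frac{2907}{1565}}{7} = - \frac{\frac{4790}{107} + \frac{2907}{1565}}{7} = \left(- \frac{1}{7}\right) \frac{7807399}{167455} = - \frac{7807399}{1172185} \approx -6.6606$)
$o = \frac{7503554081}{1172185}$ ($o = \left(-801\right) \left(-8\right) - \frac{7807399}{1172185} = 6408 - \frac{7807399}{1172185} = \frac{7503554081}{1172185} \approx 6401.3$)
$\frac{1}{o} = \frac{1}{\frac{7503554081}{1172185}} = \frac{1172185}{7503554081}$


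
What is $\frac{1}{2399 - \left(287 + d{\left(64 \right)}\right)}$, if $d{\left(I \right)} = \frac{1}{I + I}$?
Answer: $\frac{128}{270335} \approx 0.00047349$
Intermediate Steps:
$d{\left(I \right)} = \frac{1}{2 I}$
$\frac{1}{2399 - \left(287 + d{\left(64 \right)}\right)} = \frac{1}{2399 - \left(287 + \frac{1}{2 \cdot 64}\right)} = \frac{1}{2399 - \left(287 + \frac{1}{2} \cdot \frac{1}{64}\right)} = \frac{1}{2399 - \frac{36737}{128}} = \frac{1}{\frac{270335}{128}} = \frac{128}{270335}$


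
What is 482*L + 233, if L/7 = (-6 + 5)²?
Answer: 3607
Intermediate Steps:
L = 7 (L = 7*(-6 + 5)² = 7*(-1)² = 7*1 = 7)
482*L + 233 = 482*7 + 233 = 3374 + 233 = 3607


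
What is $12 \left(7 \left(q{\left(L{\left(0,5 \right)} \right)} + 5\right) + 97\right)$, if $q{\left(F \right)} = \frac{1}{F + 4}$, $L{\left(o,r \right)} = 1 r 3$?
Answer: $\frac{30180}{19} \approx 1588.4$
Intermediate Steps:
$L{\left(o,r \right)} = 3 r$ ($L{\left(o,r \right)} = r 3 = 3 r$)
$q{\left(F \right)} = \frac{1}{4 + F}$
$12 \left(7 \left(q{\left(L{\left(0,5 \right)} \right)} + 5\right) + 97\right) = 12 \left(7 \left(\frac{1}{4 + 3 \cdot 5} + 5\right) + 97\right) = 12 \left(7 \left(\frac{1}{4 + 15} + 5\right) + 97\right) = 12 \left(7 \left(\frac{1}{19} + 5\right) + 97\right) = 12 \left(7 \cdot \frac{96}{19} + 97\right) = 12 \left(\frac{672}{19} + 97\right) = 12 \cdot \frac{2515}{19} = \frac{30180}{19}$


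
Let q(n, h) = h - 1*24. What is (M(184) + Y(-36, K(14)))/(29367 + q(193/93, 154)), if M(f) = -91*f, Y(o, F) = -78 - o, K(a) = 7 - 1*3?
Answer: -16786/29497 ≈ -0.56907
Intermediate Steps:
q(n, h) = -24 + h (q(n, h) = h - 24 = -24 + h)
K(a) = 4 (K(a) = 7 - 3 = 4)
(M(184) + Y(-36, K(14)))/(29367 + q(193/93, 154)) = (-91*184 + (-78 - 1*(-36)))/(29367 + (-24 + 154)) = (-16744 + (-78 + 36))/(29367 + 130) = (-16744 - 42)/29497 = -16786*1/29497 = -16786/29497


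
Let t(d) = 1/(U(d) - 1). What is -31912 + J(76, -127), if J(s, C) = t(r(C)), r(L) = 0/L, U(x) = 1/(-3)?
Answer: -127651/4 ≈ -31913.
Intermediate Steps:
U(x) = -⅓
r(L) = 0
t(d) = -¾ (t(d) = 1/(-⅓ - 1) = 1/(-4/3) = -¾)
J(s, C) = -¾
-31912 + J(76, -127) = -31912 - ¾ = -127651/4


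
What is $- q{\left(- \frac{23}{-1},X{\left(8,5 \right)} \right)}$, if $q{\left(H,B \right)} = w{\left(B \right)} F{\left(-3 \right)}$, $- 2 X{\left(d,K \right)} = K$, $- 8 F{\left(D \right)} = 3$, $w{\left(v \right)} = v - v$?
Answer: $0$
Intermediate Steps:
$w{\left(v \right)} = 0$
$F{\left(D \right)} = - \frac{3}{8}$ ($F{\left(D \right)} = \left(- \frac{1}{8}\right) 3 = - \frac{3}{8}$)
$X{\left(d,K \right)} = - \frac{K}{2}$
$q{\left(H,B \right)} = 0$ ($q{\left(H,B \right)} = 0 \left(- \frac{3}{8}\right) = 0$)
$- q{\left(- \frac{23}{-1},X{\left(8,5 \right)} \right)} = \left(-1\right) 0 = 0$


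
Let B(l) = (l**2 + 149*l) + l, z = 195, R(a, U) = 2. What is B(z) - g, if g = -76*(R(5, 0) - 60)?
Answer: 62867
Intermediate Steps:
g = 4408 (g = -76*(2 - 60) = -76*(-58) = 4408)
B(l) = l**2 + 150*l
B(z) - g = 195*(150 + 195) - 1*4408 = 195*345 - 4408 = 67275 - 4408 = 62867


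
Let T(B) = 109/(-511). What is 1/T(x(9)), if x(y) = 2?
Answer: -511/109 ≈ -4.6881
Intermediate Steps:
T(B) = -109/511 (T(B) = 109*(-1/511) = -109/511)
1/T(x(9)) = 1/(-109/511) = -511/109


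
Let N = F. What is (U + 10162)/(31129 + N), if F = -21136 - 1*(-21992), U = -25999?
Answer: -15837/31985 ≈ -0.49514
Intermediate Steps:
F = 856 (F = -21136 + 21992 = 856)
N = 856
(U + 10162)/(31129 + N) = (-25999 + 10162)/(31129 + 856) = -15837/31985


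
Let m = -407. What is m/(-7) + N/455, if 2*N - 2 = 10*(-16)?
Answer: 3768/65 ≈ 57.969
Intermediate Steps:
N = -79 (N = 1 + (10*(-16))/2 = 1 + (1/2)*(-160) = 1 - 80 = -79)
m/(-7) + N/455 = -407/(-7) - 79/455 = -407*(-1/7) - 79*1/455 = 407/7 - 79/455 = 3768/65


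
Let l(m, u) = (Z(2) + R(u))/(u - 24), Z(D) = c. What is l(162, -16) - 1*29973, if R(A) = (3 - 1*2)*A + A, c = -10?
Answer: -599439/20 ≈ -29972.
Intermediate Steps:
R(A) = 2*A (R(A) = (3 - 2)*A + A = 1*A + A = A + A = 2*A)
Z(D) = -10
l(m, u) = (-10 + 2*u)/(-24 + u) (l(m, u) = (-10 + 2*u)/(u - 24) = (-10 + 2*u)/(-24 + u))
l(162, -16) - 1*29973 = 2*(-5 - 16)/(-24 - 16) - 1*29973 = 2*(-21)/(-40) - 29973 = 2*(-1/40)*(-21) - 29973 = 21/20 - 29973 = -599439/20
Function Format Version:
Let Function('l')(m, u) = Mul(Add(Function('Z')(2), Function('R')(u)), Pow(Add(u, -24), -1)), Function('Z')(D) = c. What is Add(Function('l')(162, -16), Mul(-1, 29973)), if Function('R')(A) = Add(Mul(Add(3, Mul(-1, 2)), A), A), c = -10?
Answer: Rational(-599439, 20) ≈ -29972.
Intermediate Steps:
Function('R')(A) = Mul(2, A) (Function('R')(A) = Add(Mul(Add(3, -2), A), A) = Add(Mul(1, A), A) = Add(A, A) = Mul(2, A))
Function('Z')(D) = -10
Function('l')(m, u) = Mul(Pow(Add(-24, u), -1), Add(-10, Mul(2, u))) (Function('l')(m, u) = Mul(Add(-10, Mul(2, u)), Pow(Add(u, -24), -1)) = Mul(Add(-10, Mul(2, u)), Pow(Add(-24, u), -1)) = Mul(Pow(Add(-24, u), -1), Add(-10, Mul(2, u))))
Add(Function('l')(162, -16), Mul(-1, 29973)) = Add(Mul(2, Pow(Add(-24, -16), -1), Add(-5, -16)), Mul(-1, 29973)) = Add(Mul(2, Pow(-40, -1), -21), -29973) = Add(Mul(2, Rational(-1, 40), -21), -29973) = Add(Rational(21, 20), -29973) = Rational(-599439, 20)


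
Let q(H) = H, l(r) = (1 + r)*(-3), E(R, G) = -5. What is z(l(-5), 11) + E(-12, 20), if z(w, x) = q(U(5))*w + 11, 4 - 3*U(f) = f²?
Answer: -78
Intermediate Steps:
U(f) = 4/3 - f²/3
l(r) = -3 - 3*r
z(w, x) = 11 - 7*w (z(w, x) = (4/3 - ⅓*5²)*w + 11 = (4/3 - ⅓*25)*w + 11 = (4/3 - 25/3)*w + 11 = -7*w + 11 = 11 - 7*w)
z(l(-5), 11) + E(-12, 20) = (11 - 7*(-3 - 3*(-5))) - 5 = (11 - 7*(-3 + 15)) - 5 = (11 - 7*12) - 5 = (11 - 84) - 5 = -73 - 5 = -78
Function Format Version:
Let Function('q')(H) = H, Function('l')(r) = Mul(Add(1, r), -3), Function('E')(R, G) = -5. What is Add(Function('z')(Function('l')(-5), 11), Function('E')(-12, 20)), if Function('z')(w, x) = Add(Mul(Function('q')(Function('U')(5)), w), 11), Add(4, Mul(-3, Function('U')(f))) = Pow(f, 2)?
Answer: -78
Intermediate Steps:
Function('U')(f) = Add(Rational(4, 3), Mul(Rational(-1, 3), Pow(f, 2)))
Function('l')(r) = Add(-3, Mul(-3, r))
Function('z')(w, x) = Add(11, Mul(-7, w)) (Function('z')(w, x) = Add(Mul(Add(Rational(4, 3), Mul(Rational(-1, 3), Pow(5, 2))), w), 11) = Add(Mul(Add(Rational(4, 3), Mul(Rational(-1, 3), 25)), w), 11) = Add(Mul(Add(Rational(4, 3), Rational(-25, 3)), w), 11) = Add(Mul(-7, w), 11) = Add(11, Mul(-7, w)))
Add(Function('z')(Function('l')(-5), 11), Function('E')(-12, 20)) = Add(Add(11, Mul(-7, Add(-3, Mul(-3, -5)))), -5) = Add(Add(11, Mul(-7, Add(-3, 15))), -5) = Add(Add(11, Mul(-7, 12)), -5) = Add(Add(11, -84), -5) = Add(-73, -5) = -78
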